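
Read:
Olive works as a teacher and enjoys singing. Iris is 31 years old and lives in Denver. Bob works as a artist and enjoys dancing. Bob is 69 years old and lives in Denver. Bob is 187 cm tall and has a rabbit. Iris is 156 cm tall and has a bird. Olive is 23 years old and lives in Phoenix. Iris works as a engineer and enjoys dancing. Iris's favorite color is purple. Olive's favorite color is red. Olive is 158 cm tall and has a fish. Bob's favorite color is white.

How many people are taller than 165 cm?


Taller than 165: 1

1


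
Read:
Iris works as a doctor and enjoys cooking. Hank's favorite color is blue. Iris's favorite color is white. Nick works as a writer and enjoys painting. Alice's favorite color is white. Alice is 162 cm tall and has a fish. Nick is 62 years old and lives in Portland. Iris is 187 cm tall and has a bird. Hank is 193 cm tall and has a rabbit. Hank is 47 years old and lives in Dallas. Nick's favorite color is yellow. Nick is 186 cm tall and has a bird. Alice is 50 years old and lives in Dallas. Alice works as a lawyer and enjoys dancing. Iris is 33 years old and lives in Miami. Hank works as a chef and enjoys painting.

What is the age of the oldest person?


Oldest: Nick at 62

62


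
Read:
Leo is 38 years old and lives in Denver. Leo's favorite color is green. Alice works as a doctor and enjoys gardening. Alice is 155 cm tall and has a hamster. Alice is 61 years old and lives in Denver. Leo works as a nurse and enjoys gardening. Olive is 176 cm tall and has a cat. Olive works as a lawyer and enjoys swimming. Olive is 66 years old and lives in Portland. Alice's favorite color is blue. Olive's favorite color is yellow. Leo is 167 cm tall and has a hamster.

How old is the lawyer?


The lawyer is Olive, age 66

66


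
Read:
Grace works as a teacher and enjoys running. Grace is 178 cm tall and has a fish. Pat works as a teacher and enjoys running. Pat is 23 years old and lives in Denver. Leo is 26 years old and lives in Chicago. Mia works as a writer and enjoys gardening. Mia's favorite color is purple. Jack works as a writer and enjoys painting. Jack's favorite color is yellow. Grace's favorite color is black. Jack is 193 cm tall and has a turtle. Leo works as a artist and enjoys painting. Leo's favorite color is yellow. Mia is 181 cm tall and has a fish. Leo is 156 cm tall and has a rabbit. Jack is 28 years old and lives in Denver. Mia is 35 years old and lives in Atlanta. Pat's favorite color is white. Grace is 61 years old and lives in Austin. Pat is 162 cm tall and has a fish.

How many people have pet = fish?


Count: 3

3


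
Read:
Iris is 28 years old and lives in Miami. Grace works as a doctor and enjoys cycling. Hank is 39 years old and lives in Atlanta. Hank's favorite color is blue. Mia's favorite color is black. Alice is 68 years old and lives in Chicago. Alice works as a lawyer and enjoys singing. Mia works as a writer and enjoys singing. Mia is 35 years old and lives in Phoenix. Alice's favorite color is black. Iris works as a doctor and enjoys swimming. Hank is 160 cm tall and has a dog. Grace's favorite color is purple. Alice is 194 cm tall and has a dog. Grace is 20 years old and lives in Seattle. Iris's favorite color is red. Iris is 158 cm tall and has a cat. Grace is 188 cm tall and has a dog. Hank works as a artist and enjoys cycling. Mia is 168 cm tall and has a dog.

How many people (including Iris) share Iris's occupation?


Iris is a doctor. Count = 2

2


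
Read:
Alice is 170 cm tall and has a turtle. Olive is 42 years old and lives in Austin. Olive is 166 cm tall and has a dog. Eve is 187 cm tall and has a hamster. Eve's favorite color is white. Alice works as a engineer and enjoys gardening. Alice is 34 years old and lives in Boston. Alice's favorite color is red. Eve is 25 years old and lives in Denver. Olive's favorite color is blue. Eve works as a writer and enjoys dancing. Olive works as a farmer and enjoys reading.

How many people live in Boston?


Count in Boston: 1

1


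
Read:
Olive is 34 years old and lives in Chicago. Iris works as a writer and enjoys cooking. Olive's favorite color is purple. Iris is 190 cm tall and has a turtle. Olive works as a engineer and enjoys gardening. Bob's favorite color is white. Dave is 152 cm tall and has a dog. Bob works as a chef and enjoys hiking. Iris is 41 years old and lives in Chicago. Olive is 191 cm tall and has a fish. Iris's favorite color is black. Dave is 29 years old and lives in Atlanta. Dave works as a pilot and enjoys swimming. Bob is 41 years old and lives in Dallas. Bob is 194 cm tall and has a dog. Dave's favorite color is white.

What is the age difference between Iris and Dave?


|41 - 29| = 12

12


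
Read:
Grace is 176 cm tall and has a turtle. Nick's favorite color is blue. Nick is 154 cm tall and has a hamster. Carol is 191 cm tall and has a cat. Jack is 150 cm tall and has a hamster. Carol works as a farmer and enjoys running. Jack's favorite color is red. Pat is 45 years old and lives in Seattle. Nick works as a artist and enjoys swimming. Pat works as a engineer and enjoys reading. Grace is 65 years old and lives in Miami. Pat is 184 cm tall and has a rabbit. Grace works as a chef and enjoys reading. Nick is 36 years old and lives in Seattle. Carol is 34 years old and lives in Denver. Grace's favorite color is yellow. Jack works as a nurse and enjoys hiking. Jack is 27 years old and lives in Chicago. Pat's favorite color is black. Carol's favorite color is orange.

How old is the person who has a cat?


Person with cat is Carol, age 34

34


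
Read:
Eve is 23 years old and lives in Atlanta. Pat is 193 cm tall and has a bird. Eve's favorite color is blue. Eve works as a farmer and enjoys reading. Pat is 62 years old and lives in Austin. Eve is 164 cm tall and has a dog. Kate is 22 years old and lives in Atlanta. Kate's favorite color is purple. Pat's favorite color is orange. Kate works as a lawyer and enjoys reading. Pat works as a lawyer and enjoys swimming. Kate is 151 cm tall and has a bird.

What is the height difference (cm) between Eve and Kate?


|164 - 151| = 13

13


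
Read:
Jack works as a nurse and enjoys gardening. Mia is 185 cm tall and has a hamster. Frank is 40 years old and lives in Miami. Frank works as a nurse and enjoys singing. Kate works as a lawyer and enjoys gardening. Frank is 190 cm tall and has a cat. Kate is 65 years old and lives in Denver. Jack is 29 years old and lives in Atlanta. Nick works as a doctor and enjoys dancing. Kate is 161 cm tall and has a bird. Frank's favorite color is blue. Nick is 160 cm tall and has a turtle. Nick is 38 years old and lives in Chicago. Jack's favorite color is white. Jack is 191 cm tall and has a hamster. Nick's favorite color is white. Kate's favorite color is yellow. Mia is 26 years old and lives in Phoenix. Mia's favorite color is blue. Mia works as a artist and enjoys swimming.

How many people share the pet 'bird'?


Count: 1

1


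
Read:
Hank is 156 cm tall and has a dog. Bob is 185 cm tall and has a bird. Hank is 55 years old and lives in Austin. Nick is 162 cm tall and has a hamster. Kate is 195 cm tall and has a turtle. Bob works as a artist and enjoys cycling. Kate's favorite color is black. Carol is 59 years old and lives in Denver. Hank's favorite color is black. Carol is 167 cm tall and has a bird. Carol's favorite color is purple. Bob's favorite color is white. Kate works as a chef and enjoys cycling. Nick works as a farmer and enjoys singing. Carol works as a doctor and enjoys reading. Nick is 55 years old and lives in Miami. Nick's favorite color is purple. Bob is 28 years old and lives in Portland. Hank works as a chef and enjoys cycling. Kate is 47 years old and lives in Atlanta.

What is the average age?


Sum=244, n=5, avg=48.8

48.8


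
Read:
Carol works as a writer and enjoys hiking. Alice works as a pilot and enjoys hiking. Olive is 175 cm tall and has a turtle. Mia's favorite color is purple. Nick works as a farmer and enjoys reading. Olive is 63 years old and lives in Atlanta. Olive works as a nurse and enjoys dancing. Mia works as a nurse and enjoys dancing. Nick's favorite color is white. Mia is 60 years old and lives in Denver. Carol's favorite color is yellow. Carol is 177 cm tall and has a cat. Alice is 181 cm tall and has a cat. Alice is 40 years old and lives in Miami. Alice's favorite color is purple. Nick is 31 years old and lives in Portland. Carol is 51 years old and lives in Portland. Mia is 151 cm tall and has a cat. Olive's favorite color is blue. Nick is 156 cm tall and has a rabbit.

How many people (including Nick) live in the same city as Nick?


Nick lives in Portland. Count = 2

2


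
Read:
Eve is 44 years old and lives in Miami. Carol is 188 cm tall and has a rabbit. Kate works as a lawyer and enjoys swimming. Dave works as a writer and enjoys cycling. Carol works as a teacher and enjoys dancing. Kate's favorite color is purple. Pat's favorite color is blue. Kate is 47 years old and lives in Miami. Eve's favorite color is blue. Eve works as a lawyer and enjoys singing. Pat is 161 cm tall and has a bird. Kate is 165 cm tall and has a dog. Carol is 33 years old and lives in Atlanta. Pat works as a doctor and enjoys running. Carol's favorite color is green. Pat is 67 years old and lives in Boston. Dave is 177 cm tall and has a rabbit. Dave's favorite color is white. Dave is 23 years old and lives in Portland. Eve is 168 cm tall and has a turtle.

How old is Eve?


Eve is 44 years old

44


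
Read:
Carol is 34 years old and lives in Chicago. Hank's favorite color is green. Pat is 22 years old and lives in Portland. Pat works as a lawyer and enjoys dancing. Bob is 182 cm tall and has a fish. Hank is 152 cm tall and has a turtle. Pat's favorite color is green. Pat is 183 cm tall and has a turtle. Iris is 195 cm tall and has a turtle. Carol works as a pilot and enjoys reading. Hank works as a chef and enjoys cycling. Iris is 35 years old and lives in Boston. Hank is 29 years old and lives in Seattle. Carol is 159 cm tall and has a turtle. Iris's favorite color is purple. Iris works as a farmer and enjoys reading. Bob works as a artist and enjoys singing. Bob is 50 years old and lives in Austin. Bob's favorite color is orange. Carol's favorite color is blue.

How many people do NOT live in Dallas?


Not in Dallas: 5

5


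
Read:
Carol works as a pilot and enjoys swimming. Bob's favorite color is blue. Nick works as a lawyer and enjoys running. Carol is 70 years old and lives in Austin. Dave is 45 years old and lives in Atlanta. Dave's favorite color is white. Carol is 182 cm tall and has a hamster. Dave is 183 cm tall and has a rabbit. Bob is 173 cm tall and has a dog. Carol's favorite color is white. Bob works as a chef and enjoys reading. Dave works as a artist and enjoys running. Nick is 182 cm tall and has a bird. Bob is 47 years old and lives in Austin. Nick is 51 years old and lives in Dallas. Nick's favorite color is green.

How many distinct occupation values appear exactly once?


Unique occupation values: 4

4


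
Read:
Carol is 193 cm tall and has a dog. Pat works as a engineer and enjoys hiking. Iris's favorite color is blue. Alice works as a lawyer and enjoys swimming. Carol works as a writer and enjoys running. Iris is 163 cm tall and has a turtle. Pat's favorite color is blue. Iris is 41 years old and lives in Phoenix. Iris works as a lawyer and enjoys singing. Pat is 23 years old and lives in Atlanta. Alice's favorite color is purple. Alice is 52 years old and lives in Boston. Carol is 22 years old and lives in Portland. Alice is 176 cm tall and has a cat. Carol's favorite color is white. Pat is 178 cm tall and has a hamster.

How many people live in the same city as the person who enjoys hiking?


Person with hobby hiking is Pat, city Atlanta. Count = 1

1


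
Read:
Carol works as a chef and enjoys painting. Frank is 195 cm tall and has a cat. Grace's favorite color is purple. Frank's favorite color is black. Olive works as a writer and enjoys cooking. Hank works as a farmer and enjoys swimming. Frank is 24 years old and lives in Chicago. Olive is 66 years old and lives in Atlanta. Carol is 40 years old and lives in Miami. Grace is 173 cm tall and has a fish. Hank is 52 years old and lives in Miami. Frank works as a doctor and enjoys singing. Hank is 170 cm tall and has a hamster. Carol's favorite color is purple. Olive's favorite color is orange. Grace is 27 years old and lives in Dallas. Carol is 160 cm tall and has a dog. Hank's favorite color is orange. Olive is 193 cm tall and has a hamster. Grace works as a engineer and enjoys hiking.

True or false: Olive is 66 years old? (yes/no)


Olive is actually 66. yes

yes


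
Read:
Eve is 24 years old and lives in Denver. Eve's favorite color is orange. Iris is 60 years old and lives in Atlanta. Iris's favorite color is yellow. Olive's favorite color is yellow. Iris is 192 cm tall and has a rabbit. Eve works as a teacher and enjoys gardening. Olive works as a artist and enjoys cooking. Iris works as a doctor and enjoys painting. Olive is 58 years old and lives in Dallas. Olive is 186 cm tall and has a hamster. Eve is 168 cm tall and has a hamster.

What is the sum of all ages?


58+60+24 = 142

142


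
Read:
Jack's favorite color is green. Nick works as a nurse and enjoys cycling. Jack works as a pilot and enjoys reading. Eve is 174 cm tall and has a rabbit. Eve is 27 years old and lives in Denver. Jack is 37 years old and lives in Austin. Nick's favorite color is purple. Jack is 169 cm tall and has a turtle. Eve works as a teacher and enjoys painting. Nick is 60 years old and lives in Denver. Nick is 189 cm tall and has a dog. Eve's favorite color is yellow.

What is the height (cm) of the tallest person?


Tallest: Nick at 189 cm

189


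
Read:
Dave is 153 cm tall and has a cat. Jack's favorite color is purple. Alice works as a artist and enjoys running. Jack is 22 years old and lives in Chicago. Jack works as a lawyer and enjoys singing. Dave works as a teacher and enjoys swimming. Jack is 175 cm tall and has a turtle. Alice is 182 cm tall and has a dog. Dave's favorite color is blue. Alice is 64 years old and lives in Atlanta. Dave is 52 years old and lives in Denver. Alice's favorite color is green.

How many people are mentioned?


People: Alice, Jack, Dave. Count = 3

3


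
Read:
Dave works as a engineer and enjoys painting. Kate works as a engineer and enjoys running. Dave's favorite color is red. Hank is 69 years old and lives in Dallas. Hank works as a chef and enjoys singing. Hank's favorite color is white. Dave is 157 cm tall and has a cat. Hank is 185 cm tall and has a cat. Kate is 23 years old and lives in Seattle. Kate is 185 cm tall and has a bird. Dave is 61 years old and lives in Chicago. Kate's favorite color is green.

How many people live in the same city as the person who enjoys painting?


Person with hobby painting is Dave, city Chicago. Count = 1

1


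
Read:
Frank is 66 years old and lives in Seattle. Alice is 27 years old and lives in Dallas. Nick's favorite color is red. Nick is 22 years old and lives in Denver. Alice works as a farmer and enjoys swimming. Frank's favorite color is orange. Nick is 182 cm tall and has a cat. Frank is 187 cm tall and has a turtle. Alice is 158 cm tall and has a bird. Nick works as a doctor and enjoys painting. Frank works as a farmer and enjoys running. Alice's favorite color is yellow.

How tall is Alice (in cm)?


Alice is 158 cm tall

158


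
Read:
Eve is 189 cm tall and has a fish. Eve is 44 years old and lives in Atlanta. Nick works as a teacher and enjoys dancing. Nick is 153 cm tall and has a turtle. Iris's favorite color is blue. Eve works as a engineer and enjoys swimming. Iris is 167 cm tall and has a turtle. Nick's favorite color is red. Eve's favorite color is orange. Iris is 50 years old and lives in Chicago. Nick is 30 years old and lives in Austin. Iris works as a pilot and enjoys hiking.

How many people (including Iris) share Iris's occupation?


Iris is a pilot. Count = 1

1


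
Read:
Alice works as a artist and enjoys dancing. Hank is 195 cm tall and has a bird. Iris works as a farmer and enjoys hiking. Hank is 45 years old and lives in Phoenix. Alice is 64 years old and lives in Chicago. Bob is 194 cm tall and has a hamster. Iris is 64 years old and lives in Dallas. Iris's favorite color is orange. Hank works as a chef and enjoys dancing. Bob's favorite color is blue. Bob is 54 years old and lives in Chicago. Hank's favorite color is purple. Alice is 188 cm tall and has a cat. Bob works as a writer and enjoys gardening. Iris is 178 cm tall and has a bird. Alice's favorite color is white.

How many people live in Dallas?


Count in Dallas: 1

1


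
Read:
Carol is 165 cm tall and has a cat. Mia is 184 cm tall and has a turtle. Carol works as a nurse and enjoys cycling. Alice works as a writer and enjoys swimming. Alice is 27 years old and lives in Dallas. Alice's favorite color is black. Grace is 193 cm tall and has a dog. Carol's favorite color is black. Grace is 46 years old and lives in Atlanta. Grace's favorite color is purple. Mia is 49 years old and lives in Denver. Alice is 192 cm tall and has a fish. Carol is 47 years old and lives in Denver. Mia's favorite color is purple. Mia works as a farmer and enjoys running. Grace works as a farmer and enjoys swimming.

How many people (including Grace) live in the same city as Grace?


Grace lives in Atlanta. Count = 1

1


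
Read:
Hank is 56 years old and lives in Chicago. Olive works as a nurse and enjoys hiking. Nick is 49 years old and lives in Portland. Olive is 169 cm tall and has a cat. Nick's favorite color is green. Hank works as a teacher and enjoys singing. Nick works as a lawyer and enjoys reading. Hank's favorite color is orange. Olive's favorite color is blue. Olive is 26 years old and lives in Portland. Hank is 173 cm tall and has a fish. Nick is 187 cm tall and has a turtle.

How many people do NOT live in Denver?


Not in Denver: 3

3


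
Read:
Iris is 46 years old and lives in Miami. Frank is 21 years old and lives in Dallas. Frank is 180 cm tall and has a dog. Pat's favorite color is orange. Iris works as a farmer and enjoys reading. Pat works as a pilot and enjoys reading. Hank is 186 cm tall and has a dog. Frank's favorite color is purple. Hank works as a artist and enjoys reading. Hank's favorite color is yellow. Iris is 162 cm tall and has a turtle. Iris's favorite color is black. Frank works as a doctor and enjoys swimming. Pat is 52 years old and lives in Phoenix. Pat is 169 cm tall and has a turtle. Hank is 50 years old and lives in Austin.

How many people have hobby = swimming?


Count: 1

1


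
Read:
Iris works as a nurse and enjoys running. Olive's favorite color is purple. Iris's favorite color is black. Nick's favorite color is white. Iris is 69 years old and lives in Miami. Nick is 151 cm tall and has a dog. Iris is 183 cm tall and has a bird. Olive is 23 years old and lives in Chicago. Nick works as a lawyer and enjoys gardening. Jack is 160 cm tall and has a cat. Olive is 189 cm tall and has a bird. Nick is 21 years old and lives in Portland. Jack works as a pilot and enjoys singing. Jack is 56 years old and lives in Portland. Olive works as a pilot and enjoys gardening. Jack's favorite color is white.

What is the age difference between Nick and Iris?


|21 - 69| = 48

48


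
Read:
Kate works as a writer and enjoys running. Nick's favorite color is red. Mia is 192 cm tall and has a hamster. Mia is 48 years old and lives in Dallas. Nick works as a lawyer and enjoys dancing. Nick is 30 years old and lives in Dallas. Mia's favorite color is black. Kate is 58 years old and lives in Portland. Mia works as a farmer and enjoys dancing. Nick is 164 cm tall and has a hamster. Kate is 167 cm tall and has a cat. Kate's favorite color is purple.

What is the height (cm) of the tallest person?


Tallest: Mia at 192 cm

192


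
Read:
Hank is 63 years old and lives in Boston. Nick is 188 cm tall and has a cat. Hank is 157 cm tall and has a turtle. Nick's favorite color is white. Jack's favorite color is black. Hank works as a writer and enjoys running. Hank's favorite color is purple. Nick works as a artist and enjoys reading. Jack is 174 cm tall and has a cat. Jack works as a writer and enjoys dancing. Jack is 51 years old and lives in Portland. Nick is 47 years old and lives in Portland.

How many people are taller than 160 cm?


Taller than 160: 2

2


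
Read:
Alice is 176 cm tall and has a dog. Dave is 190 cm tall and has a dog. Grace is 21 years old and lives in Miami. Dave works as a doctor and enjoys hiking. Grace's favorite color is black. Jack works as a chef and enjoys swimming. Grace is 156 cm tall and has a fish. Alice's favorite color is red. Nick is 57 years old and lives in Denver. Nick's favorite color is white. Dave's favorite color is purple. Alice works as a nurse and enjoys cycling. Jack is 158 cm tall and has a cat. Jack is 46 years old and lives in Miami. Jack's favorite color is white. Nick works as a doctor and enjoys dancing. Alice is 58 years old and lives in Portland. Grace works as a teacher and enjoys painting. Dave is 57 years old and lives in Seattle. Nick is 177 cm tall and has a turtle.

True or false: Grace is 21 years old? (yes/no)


Grace is actually 21. yes

yes


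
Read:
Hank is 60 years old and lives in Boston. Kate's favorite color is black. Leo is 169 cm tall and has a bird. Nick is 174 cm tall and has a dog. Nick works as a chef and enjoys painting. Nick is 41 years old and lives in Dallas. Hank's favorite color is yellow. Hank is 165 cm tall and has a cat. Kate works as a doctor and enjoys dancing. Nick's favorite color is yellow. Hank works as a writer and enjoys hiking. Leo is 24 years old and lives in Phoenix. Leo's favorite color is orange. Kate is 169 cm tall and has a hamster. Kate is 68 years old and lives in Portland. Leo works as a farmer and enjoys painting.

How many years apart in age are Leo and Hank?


24 vs 60, diff = 36

36


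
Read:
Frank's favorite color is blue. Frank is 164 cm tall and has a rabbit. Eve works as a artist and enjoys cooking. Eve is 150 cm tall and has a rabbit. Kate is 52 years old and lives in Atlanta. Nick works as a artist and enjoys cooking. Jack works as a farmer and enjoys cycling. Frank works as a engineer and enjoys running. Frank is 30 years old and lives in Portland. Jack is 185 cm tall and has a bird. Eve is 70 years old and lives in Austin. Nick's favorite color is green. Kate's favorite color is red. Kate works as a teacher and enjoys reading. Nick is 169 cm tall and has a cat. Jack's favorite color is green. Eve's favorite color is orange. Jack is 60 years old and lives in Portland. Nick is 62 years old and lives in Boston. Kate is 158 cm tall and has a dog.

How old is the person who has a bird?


Person with bird is Jack, age 60

60


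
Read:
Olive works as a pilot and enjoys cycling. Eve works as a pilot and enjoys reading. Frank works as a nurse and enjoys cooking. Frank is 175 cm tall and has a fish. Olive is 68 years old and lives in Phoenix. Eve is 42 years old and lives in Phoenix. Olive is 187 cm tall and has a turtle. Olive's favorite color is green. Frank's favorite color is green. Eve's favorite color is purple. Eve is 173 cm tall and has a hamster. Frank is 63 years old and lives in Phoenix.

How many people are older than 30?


Filter: 3

3


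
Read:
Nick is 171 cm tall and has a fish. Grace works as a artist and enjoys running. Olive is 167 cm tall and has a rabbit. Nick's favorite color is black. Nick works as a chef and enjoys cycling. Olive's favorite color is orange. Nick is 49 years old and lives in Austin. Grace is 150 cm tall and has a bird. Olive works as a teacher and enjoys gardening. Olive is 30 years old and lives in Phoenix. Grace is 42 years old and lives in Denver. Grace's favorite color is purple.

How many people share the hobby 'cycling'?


Count: 1

1


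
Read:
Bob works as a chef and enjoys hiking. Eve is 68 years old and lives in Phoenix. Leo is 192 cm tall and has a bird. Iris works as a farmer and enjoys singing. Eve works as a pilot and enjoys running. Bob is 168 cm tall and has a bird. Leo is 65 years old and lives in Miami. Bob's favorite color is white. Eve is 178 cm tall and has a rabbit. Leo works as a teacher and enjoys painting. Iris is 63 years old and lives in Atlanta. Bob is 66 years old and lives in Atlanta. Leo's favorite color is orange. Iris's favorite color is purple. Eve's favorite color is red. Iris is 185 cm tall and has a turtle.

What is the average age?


Sum=262, n=4, avg=65.5

65.5


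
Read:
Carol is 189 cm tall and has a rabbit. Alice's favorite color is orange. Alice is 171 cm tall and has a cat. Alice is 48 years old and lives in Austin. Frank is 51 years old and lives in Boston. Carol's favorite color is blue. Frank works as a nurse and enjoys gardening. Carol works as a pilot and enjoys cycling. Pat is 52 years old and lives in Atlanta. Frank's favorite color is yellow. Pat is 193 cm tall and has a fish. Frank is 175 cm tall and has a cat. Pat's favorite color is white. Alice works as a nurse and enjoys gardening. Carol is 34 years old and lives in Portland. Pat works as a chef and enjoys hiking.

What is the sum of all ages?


51+34+48+52 = 185

185


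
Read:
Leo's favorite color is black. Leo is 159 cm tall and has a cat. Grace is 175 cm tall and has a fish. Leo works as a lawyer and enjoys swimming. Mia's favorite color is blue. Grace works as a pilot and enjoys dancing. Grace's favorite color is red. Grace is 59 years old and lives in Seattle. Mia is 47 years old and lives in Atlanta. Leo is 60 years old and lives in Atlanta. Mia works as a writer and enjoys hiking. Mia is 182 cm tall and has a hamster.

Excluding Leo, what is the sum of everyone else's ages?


Sum (excluding Leo): 106

106


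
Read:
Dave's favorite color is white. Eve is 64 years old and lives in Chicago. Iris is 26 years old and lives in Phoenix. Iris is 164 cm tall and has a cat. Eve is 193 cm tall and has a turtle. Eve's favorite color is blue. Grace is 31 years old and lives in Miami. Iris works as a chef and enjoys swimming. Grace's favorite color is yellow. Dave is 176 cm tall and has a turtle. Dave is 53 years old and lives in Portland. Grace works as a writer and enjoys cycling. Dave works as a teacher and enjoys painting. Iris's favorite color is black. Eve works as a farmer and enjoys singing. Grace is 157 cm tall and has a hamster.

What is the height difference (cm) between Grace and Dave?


|157 - 176| = 19

19


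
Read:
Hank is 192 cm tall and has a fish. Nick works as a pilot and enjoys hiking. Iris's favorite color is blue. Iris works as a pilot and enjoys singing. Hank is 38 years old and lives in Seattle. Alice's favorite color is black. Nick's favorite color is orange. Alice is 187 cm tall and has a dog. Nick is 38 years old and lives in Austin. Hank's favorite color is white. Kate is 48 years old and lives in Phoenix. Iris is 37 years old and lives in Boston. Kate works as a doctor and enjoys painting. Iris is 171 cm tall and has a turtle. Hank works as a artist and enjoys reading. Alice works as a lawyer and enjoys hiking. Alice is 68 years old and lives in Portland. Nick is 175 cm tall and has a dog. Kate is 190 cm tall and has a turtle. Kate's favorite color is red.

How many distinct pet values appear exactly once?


Unique pet values: 1

1


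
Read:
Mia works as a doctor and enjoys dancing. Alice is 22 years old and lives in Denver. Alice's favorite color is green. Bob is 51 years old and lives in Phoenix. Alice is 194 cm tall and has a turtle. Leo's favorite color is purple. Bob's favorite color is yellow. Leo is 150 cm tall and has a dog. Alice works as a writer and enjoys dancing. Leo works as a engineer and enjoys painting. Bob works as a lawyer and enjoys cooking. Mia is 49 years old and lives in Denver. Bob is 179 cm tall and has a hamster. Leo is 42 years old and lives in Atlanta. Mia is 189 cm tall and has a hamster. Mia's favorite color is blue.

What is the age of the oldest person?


Oldest: Bob at 51

51


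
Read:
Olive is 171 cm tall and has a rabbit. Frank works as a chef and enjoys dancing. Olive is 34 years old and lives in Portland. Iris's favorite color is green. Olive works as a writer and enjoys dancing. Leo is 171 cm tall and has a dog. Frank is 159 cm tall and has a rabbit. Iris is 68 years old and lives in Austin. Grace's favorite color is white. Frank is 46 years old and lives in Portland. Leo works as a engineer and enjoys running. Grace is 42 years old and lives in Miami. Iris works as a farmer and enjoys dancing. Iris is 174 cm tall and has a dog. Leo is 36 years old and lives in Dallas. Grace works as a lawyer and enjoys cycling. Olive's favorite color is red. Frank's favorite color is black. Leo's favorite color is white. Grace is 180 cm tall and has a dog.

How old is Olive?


Olive is 34 years old

34


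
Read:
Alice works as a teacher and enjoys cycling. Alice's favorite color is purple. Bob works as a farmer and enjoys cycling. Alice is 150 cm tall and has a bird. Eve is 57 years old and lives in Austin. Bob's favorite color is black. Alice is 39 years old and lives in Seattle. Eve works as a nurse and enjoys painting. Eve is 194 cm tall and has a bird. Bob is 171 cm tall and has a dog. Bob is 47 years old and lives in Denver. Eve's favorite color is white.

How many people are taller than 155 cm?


Taller than 155: 2

2


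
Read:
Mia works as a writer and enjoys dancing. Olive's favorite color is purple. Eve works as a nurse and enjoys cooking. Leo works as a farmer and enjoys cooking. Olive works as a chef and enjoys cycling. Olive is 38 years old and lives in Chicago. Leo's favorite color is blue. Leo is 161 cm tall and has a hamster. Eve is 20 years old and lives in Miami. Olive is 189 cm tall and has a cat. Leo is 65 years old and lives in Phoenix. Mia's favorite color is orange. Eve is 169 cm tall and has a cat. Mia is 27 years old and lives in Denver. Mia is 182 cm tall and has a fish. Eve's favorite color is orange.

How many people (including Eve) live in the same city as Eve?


Eve lives in Miami. Count = 1

1


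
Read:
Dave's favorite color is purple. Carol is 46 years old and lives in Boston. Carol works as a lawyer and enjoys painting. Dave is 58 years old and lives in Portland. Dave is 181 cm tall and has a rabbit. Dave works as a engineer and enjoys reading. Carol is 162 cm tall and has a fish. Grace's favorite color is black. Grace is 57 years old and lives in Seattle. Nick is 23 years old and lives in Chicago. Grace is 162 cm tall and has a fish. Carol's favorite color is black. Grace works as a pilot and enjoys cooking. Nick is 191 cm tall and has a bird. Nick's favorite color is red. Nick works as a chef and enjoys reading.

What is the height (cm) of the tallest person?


Tallest: Nick at 191 cm

191


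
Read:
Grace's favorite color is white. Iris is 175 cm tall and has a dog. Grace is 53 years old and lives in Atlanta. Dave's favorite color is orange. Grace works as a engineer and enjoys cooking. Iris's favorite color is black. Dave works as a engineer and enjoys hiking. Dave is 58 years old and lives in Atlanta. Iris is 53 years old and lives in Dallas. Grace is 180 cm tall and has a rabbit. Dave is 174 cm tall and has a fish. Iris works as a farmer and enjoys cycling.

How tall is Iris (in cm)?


Iris is 175 cm tall

175


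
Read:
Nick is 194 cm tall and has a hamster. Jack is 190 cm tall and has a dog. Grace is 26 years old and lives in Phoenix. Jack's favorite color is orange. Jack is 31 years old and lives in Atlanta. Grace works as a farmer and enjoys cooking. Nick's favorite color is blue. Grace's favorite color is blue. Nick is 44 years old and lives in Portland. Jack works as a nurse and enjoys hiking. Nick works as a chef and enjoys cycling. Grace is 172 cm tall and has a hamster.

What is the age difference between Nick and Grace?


|44 - 26| = 18

18


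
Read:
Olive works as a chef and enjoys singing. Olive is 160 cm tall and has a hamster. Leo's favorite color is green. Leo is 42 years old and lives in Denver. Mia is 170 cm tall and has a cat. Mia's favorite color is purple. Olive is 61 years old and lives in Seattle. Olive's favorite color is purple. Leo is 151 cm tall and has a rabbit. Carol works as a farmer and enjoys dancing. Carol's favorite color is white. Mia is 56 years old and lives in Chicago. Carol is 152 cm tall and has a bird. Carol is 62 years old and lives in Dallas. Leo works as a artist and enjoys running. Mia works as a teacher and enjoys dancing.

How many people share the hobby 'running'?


Count: 1

1


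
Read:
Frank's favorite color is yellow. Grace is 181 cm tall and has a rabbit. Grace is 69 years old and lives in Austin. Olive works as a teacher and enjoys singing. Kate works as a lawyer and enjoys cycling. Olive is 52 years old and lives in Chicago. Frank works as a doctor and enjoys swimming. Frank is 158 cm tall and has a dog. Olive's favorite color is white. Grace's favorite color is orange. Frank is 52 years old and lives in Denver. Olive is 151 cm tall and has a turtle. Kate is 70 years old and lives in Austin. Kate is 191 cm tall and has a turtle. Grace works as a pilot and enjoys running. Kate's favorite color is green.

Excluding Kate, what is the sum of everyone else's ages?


Sum (excluding Kate): 173

173


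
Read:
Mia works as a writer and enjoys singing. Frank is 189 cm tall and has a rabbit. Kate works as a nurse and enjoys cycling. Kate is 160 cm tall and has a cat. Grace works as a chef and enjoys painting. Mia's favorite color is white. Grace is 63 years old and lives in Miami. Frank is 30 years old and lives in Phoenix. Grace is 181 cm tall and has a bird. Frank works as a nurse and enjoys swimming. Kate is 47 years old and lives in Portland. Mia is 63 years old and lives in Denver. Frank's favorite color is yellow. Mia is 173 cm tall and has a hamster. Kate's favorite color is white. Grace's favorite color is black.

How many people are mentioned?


People: Kate, Mia, Frank, Grace. Count = 4

4


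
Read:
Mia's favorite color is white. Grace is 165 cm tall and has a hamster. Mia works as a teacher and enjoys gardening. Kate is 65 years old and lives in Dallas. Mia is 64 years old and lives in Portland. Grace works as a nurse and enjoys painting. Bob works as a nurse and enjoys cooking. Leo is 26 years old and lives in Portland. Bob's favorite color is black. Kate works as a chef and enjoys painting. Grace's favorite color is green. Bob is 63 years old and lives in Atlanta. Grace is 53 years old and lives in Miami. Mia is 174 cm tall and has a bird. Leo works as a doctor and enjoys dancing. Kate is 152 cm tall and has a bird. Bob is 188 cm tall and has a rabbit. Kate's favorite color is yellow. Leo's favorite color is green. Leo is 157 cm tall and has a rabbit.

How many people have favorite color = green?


Count: 2

2


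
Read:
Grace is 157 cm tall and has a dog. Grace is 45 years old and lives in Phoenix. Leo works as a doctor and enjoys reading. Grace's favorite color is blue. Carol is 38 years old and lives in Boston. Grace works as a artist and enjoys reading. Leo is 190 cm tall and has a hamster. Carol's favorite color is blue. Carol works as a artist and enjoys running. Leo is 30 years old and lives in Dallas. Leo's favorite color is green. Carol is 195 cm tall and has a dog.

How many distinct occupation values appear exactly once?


Unique occupation values: 1

1


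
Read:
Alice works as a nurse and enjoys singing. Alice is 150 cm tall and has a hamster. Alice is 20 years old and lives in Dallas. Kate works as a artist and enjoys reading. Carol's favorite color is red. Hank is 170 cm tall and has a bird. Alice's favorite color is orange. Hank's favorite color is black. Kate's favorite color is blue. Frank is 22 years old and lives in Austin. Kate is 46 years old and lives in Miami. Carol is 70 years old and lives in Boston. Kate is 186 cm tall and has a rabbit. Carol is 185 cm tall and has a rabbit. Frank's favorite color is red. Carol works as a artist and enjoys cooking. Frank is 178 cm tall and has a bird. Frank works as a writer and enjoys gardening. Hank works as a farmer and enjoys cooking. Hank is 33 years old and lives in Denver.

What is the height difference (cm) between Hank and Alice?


|170 - 150| = 20

20


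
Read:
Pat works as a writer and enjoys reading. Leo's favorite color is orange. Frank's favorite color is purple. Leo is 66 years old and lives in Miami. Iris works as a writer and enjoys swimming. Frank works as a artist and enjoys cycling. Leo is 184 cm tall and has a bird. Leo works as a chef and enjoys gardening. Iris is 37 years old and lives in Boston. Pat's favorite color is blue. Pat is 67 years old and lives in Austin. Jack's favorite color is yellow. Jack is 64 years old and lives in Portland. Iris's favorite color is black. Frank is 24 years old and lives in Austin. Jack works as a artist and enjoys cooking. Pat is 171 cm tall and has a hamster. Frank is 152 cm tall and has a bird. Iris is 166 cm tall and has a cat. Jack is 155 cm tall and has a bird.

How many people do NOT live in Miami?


Not in Miami: 4

4


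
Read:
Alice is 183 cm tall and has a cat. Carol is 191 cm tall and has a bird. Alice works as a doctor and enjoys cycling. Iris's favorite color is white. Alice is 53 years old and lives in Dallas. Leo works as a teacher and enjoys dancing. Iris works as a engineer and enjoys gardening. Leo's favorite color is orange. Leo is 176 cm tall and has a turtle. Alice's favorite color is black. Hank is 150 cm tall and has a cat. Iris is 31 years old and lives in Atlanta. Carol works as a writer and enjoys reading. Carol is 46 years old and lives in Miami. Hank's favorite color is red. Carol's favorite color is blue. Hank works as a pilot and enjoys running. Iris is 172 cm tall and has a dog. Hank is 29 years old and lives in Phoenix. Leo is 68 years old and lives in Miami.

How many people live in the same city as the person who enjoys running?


Person with hobby running is Hank, city Phoenix. Count = 1

1


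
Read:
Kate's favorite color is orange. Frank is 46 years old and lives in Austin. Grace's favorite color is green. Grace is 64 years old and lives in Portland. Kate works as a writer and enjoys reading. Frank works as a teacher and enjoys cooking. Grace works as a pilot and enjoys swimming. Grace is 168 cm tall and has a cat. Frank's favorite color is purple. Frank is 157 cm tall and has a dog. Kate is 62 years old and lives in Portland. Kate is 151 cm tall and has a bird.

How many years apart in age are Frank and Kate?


46 vs 62, diff = 16

16


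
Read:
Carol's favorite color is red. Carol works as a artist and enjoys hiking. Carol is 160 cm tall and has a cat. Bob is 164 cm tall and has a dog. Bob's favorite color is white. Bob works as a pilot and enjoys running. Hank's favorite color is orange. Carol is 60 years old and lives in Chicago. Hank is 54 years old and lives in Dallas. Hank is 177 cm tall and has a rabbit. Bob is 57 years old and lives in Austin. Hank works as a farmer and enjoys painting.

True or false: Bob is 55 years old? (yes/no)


Bob is actually 57. no

no


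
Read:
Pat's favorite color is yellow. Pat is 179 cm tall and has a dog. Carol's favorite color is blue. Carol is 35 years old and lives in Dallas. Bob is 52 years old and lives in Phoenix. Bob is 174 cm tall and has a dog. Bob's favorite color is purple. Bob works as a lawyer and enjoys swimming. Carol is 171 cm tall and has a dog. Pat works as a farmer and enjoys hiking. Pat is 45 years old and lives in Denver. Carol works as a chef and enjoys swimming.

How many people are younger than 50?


Filter: 2

2


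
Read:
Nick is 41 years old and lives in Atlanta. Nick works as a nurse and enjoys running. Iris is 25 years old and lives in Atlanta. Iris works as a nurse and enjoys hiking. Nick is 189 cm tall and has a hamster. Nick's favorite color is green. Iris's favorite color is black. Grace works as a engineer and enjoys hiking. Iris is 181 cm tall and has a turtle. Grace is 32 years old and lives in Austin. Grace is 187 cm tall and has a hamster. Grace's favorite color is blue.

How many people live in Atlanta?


Count in Atlanta: 2

2
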